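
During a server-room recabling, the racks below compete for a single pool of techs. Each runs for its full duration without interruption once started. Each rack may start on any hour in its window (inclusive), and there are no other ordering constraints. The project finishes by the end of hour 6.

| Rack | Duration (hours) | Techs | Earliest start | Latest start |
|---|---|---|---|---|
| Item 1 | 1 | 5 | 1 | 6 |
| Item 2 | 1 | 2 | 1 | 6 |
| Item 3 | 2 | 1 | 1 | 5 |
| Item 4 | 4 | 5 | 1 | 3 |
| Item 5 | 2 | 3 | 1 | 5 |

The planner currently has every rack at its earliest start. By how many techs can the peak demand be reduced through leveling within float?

Early-start peak: h1:16  h2:9  h3:5  h4:5  h5:0  h6:0 ⇒ 16.
Leveled (Item 1@1, Item 2@1, Item 3@1, Item 4@2, Item 5@3): h1:8  h2:6  h3:8  h4:8  h5:5  h6:0 ⇒ 8.
Reduction 16 − 8 = 8.

8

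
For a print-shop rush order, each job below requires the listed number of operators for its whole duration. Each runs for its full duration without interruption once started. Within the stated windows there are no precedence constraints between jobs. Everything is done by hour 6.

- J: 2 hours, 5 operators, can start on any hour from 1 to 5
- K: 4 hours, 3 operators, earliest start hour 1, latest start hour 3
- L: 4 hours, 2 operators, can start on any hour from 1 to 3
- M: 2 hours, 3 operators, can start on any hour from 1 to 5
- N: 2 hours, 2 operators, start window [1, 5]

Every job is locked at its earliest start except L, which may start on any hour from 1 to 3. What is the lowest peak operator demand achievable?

L@1: h1:15  h2:15  h3:5  h4:5  h5:0  h6:0 → peak 15
L@2: h1:13  h2:15  h3:5  h4:5  h5:2  h6:0 → peak 15
L@3: h1:13  h2:13  h3:5  h4:5  h5:2  h6:2 → peak 13
Best is L@3, peak 13.

13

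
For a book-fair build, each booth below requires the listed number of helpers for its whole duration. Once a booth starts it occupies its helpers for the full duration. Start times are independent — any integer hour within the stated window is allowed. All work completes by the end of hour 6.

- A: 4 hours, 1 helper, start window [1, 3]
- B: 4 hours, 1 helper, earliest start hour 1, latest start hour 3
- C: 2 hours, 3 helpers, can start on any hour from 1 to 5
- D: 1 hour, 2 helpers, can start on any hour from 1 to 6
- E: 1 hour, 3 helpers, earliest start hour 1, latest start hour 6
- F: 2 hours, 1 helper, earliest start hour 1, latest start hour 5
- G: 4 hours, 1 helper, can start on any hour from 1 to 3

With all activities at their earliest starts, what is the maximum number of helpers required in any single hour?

12

Early-start schedule: A@1, B@1, C@1, D@1, E@1, F@1, G@1.
Load per hour: hour 1: 12, hour 2: 7, hour 3: 3, hour 4: 3, hour 5: 0, hour 6: 0.
Peak is 12.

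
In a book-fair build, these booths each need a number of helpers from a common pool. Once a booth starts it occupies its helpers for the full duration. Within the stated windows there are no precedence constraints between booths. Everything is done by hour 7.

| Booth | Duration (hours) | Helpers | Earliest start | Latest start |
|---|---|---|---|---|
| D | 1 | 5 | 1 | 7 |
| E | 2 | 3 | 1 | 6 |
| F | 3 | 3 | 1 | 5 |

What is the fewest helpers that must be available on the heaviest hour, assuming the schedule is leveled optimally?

5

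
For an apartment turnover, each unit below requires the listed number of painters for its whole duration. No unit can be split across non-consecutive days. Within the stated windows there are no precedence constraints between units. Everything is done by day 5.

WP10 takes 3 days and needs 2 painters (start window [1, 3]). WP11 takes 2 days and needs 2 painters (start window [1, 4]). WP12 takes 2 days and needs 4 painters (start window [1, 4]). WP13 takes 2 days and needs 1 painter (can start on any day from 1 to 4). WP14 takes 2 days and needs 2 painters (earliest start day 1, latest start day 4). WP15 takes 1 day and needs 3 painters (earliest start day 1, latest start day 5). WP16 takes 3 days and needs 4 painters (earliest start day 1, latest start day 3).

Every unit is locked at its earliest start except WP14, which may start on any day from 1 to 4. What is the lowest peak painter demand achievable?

16

WP14@1: d1:18  d2:15  d3:6  d4:0  d5:0 → peak 18
WP14@2: d1:16  d2:15  d3:8  d4:0  d5:0 → peak 16
WP14@3: d1:16  d2:13  d3:8  d4:2  d5:0 → peak 16
WP14@4: d1:16  d2:13  d3:6  d4:2  d5:2 → peak 16
Best is WP14@2, peak 16.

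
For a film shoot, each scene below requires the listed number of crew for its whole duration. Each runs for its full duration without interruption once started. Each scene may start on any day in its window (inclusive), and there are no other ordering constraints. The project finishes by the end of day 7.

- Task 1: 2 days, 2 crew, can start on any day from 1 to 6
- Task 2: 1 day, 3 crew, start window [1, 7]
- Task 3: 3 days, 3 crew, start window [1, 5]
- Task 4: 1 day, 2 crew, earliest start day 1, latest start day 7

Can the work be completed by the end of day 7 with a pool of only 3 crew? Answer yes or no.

yes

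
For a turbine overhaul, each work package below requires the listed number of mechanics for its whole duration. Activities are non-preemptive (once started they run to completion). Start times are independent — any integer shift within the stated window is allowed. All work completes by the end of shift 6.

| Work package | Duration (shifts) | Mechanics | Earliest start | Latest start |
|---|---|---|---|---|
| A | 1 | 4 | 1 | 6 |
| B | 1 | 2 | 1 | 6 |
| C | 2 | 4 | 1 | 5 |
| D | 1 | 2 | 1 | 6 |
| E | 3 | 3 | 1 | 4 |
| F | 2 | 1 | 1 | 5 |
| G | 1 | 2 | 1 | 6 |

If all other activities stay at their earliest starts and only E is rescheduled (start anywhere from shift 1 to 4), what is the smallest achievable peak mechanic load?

15

E@1: s1:18  s2:8  s3:3  s4:0  s5:0  s6:0 → peak 18
E@2: s1:15  s2:8  s3:3  s4:3  s5:0  s6:0 → peak 15
E@3: s1:15  s2:5  s3:3  s4:3  s5:3  s6:0 → peak 15
E@4: s1:15  s2:5  s3:0  s4:3  s5:3  s6:3 → peak 15
Best is E@2, peak 15.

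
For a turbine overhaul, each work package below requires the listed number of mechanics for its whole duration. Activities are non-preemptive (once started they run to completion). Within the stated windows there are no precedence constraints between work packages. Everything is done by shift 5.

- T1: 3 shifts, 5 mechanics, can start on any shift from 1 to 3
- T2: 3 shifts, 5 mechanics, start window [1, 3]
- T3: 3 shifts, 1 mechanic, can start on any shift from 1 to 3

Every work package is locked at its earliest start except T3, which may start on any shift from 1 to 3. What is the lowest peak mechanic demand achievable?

11

T3@1: s1:11  s2:11  s3:11  s4:0  s5:0 → peak 11
T3@2: s1:10  s2:11  s3:11  s4:1  s5:0 → peak 11
T3@3: s1:10  s2:10  s3:11  s4:1  s5:1 → peak 11
Best is T3@1, peak 11.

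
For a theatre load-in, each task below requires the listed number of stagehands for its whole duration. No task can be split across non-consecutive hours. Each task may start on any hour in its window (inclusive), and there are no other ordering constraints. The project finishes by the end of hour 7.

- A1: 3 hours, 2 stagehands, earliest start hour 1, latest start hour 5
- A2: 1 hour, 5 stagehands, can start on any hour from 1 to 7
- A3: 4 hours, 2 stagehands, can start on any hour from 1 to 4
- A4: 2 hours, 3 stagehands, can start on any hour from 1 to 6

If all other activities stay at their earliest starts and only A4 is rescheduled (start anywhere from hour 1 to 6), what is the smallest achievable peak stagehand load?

9

A4@1: h1:12  h2:7  h3:4  h4:2  h5:0  h6:0  h7:0 → peak 12
A4@2: h1:9  h2:7  h3:7  h4:2  h5:0  h6:0  h7:0 → peak 9
A4@3: h1:9  h2:4  h3:7  h4:5  h5:0  h6:0  h7:0 → peak 9
A4@4: h1:9  h2:4  h3:4  h4:5  h5:3  h6:0  h7:0 → peak 9
A4@5: h1:9  h2:4  h3:4  h4:2  h5:3  h6:3  h7:0 → peak 9
A4@6: h1:9  h2:4  h3:4  h4:2  h5:0  h6:3  h7:3 → peak 9
Best is A4@2, peak 9.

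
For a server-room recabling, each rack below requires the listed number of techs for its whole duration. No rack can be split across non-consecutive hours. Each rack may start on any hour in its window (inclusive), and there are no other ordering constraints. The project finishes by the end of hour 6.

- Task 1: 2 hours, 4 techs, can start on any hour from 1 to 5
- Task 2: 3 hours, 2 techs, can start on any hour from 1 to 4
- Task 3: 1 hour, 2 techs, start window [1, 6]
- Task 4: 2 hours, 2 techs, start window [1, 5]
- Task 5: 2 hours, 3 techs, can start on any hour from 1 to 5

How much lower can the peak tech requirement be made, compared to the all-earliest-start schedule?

8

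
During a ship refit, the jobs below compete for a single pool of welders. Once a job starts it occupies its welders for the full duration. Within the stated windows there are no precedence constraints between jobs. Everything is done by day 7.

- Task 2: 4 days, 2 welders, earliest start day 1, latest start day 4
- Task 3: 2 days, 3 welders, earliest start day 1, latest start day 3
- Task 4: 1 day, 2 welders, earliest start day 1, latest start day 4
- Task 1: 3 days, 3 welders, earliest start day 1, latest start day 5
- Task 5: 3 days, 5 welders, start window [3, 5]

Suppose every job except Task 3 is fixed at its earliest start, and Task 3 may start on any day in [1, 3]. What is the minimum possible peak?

10

Task 3@1: d1:10  d2:8  d3:10  d4:7  d5:5  d6:0  d7:0 → peak 10
Task 3@2: d1:7  d2:8  d3:13  d4:7  d5:5  d6:0  d7:0 → peak 13
Task 3@3: d1:7  d2:5  d3:13  d4:10  d5:5  d6:0  d7:0 → peak 13
Best is Task 3@1, peak 10.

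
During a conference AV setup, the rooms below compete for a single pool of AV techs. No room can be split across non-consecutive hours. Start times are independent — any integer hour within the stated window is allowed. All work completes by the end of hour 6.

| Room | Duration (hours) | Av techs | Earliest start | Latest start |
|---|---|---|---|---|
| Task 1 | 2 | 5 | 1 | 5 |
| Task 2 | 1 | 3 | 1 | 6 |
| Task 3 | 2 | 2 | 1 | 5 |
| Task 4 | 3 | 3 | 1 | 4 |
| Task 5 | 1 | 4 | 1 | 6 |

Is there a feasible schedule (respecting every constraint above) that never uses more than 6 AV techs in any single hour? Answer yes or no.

Schedule Task 1@1, Task 2@3, Task 3@4, Task 4@3, Task 5@6: h1:5  h2:5  h3:6  h4:5  h5:5  h6:4 — peak 6 ≤ 6.

yes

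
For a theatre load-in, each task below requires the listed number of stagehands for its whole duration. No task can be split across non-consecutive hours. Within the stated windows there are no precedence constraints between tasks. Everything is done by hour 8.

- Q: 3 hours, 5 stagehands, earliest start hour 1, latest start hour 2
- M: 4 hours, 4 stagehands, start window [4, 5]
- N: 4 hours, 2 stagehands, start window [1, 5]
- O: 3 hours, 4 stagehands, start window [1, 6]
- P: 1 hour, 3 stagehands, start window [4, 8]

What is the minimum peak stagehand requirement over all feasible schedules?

Early-start (Q@1, M@4, N@1, O@1, P@4) gives peak 11: h1:11  h2:11  h3:11  h4:9  h5:4  h6:4  h7:4  h8:0.
Shift O→5, P→8.
Schedule Q@1, M@4, N@1, O@5, P@8: h1:7  h2:7  h3:7  h4:6  h5:8  h6:8  h7:8  h8:3 — peak 8.

8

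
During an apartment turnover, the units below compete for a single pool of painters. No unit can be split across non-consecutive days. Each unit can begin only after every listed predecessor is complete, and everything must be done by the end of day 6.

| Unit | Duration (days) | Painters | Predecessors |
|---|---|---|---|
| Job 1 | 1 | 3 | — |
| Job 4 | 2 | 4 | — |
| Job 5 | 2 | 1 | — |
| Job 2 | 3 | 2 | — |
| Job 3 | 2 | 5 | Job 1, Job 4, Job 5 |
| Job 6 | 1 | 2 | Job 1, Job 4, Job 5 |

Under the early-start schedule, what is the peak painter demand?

Early-start schedule: Job 1@1, Job 4@1, Job 5@1, Job 2@1, Job 3@3, Job 6@3.
Load per day: day 1: 10, day 2: 7, day 3: 9, day 4: 5, day 5: 0, day 6: 0.
Peak is 10.

10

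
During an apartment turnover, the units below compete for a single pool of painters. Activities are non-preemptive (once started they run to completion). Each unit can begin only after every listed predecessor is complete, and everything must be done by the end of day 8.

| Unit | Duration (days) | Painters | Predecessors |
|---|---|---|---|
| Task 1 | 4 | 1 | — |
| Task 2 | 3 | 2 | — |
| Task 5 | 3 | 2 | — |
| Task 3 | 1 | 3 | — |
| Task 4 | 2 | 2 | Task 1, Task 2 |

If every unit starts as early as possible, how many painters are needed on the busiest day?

8

Early-start schedule: Task 1@1, Task 2@1, Task 5@1, Task 3@1, Task 4@5.
Load per day: day 1: 8, day 2: 5, day 3: 5, day 4: 1, day 5: 2, day 6: 2, day 7: 0, day 8: 0.
Peak is 8.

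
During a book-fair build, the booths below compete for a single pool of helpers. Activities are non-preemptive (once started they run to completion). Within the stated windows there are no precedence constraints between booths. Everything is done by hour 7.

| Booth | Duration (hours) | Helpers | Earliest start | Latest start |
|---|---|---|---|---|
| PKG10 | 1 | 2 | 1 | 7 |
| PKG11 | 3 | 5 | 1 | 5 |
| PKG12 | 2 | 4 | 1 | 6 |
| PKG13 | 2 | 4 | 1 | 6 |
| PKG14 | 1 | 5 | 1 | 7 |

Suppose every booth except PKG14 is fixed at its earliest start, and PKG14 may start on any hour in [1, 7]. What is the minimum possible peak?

PKG14@1: h1:20  h2:13  h3:5  h4:0  h5:0  h6:0  h7:0 → peak 20
PKG14@2: h1:15  h2:18  h3:5  h4:0  h5:0  h6:0  h7:0 → peak 18
PKG14@3: h1:15  h2:13  h3:10  h4:0  h5:0  h6:0  h7:0 → peak 15
PKG14@4: h1:15  h2:13  h3:5  h4:5  h5:0  h6:0  h7:0 → peak 15
PKG14@5: h1:15  h2:13  h3:5  h4:0  h5:5  h6:0  h7:0 → peak 15
PKG14@6: h1:15  h2:13  h3:5  h4:0  h5:0  h6:5  h7:0 → peak 15
PKG14@7: h1:15  h2:13  h3:5  h4:0  h5:0  h6:0  h7:5 → peak 15
Best is PKG14@3, peak 15.

15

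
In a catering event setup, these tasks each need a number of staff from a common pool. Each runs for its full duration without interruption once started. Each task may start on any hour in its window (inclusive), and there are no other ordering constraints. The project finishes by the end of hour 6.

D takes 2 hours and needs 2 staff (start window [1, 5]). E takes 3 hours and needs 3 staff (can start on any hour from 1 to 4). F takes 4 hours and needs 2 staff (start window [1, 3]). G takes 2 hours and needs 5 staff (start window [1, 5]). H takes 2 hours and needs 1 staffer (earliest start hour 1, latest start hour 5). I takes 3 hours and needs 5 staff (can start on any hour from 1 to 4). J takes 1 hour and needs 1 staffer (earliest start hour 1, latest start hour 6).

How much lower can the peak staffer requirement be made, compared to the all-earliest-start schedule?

Early-start peak: h1:19  h2:18  h3:10  h4:2  h5:0  h6:0 ⇒ 19.
Leveled (D@1, E@4, F@1, G@5, H@3, I@1, J@3): h1:9  h2:9  h3:9  h4:6  h5:8  h6:8 ⇒ 9.
Reduction 19 − 9 = 10.

10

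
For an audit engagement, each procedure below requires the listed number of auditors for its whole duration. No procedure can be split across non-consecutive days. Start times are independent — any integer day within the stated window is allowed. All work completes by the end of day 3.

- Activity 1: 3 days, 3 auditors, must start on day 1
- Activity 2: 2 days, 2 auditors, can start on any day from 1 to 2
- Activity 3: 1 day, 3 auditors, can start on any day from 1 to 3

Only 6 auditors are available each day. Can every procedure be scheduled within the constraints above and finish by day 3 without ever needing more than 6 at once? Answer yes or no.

Schedule Activity 1@1, Activity 2@1, Activity 3@3: d1:5  d2:5  d3:6 — peak 6 ≤ 6.

yes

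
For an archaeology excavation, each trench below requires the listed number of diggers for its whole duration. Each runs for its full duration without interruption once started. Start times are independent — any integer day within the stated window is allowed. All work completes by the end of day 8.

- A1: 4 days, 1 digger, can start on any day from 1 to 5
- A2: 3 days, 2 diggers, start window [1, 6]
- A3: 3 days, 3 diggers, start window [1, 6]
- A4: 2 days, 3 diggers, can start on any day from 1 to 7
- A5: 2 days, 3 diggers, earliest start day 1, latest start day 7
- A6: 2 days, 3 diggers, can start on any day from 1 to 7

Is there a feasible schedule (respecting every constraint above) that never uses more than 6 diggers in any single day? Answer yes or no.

Schedule A1@1, A2@1, A3@1, A4@4, A5@5, A6@6: d1:6  d2:6  d3:6  d4:4  d5:6  d6:6  d7:3  d8:0 — peak 6 ≤ 6.

yes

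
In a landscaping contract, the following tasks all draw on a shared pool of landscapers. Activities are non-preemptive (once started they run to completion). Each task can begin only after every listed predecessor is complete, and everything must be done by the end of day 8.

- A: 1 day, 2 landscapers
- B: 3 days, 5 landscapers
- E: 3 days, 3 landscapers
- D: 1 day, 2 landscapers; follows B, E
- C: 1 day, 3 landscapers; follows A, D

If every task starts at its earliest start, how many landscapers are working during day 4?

2

At early start, day 4 has: D.
Demand: 2 = 2.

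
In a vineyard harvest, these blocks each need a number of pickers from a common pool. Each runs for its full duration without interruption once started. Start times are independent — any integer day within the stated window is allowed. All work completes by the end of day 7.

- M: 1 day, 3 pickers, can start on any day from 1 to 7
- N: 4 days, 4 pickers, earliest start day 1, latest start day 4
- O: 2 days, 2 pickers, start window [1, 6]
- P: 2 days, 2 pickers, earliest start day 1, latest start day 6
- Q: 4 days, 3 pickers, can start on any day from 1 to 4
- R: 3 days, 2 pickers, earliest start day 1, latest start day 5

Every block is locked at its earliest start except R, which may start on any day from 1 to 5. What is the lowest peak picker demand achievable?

14

R@1: d1:16  d2:13  d3:9  d4:7  d5:0  d6:0  d7:0 → peak 16
R@2: d1:14  d2:13  d3:9  d4:9  d5:0  d6:0  d7:0 → peak 14
R@3: d1:14  d2:11  d3:9  d4:9  d5:2  d6:0  d7:0 → peak 14
R@4: d1:14  d2:11  d3:7  d4:9  d5:2  d6:2  d7:0 → peak 14
R@5: d1:14  d2:11  d3:7  d4:7  d5:2  d6:2  d7:2 → peak 14
Best is R@2, peak 14.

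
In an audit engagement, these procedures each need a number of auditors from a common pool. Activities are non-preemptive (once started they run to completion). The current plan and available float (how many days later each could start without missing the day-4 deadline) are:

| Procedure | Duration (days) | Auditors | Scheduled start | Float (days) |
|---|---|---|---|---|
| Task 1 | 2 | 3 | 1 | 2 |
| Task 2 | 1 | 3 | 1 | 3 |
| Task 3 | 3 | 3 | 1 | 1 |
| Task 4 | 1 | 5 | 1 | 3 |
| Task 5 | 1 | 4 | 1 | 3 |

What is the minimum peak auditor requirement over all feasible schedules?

Early-start (Task 1@1, Task 2@1, Task 3@1, Task 4@1, Task 5@1) gives peak 18: d1:18  d2:6  d3:3  d4:0.
Shift Task 3→2, Task 4→3, Task 5→4.
Schedule Task 1@1, Task 2@1, Task 3@2, Task 4@3, Task 5@4: d1:6  d2:6  d3:8  d4:7 — peak 8.

8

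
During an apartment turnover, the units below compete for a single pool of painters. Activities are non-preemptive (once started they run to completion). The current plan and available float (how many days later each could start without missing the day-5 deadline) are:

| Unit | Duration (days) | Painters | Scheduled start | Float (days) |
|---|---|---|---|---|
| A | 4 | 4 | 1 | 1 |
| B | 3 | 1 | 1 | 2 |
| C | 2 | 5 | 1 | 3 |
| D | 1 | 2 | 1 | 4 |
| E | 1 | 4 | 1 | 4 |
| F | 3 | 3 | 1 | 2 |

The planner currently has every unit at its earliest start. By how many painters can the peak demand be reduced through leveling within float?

Early-start peak: d1:19  d2:13  d3:8  d4:4  d5:0 ⇒ 19.
Leveled (A@1, B@1, C@1, D@3, E@5, F@3): d1:10  d2:10  d3:10  d4:7  d5:7 ⇒ 10.
Reduction 19 − 10 = 9.

9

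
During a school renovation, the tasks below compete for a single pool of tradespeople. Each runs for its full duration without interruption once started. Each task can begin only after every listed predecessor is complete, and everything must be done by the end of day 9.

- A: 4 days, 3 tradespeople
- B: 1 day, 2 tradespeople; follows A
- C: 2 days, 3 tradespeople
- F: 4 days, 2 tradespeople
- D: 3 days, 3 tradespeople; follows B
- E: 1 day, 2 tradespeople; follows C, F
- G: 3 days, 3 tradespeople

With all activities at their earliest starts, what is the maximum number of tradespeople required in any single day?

Early-start schedule: A@1, B@5, C@1, F@1, D@6, E@5, G@1.
Load per day: day 1: 11, day 2: 11, day 3: 8, day 4: 5, day 5: 4, day 6: 3, day 7: 3, day 8: 3, day 9: 0.
Peak is 11.

11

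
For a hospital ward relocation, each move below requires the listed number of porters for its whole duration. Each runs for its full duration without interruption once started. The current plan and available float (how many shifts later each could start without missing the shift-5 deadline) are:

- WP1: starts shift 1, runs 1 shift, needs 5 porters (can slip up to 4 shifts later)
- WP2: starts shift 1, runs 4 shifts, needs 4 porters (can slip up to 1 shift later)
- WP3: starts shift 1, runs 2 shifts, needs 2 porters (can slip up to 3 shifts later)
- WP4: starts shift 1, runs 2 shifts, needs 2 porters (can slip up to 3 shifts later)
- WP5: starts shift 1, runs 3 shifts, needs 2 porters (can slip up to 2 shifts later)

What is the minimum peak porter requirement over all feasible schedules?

Early-start (WP1@1, WP2@1, WP3@1, WP4@1, WP5@1) gives peak 15: s1:15  s2:10  s3:6  s4:4  s5:0.
Shift WP2→2, WP4→2, WP5→3.
Schedule WP1@1, WP2@2, WP3@1, WP4@2, WP5@3: s1:7  s2:8  s3:8  s4:6  s5:6 — peak 8.

8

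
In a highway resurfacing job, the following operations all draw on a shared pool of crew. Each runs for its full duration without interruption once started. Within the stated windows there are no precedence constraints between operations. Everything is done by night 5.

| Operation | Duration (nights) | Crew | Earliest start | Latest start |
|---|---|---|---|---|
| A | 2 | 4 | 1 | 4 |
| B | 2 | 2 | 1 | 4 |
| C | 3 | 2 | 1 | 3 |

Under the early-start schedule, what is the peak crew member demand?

8

Early-start schedule: A@1, B@1, C@1.
Load per night: night 1: 8, night 2: 8, night 3: 2, night 4: 0, night 5: 0.
Peak is 8.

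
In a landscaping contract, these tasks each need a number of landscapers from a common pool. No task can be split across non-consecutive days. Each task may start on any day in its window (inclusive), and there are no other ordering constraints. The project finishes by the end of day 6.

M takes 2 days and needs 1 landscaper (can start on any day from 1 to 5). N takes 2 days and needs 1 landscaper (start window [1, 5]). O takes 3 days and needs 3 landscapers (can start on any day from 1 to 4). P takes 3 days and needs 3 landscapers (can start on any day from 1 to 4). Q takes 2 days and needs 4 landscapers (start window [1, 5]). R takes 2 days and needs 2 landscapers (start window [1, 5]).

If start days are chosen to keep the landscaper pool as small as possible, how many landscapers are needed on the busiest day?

7

Early-start (M@1, N@1, O@1, P@1, Q@1, R@1) gives peak 14: d1:14  d2:14  d3:6  d4:0  d5:0  d6:0.
Shift P→3, Q→4.
Schedule M@1, N@1, O@1, P@3, Q@4, R@1: d1:7  d2:7  d3:6  d4:7  d5:7  d6:0 — peak 7.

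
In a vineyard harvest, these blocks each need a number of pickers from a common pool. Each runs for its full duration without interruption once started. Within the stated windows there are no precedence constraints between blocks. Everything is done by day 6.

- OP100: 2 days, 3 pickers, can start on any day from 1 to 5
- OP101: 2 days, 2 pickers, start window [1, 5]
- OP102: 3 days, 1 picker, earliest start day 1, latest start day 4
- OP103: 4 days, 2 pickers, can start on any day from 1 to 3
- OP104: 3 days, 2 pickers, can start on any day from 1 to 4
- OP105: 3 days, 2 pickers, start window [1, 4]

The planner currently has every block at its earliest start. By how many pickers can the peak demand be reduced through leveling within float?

Early-start peak: d1:12  d2:12  d3:7  d4:2  d5:0  d6:0 ⇒ 12.
Leveled (OP100@1, OP101@1, OP102@1, OP103@3, OP104@3, OP105@4): d1:6  d2:6  d3:5  d4:6  d5:6  d6:4 ⇒ 6.
Reduction 12 − 6 = 6.

6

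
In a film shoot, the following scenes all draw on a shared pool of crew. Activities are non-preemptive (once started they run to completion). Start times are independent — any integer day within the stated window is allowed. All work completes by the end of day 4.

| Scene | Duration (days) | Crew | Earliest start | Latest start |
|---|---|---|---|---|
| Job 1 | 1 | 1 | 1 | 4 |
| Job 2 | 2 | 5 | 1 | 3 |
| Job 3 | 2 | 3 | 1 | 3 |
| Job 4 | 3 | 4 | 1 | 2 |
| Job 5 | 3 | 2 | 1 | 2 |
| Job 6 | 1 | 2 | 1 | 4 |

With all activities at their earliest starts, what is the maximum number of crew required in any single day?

17

Early-start schedule: Job 1@1, Job 2@1, Job 3@1, Job 4@1, Job 5@1, Job 6@1.
Load per day: day 1: 17, day 2: 14, day 3: 6, day 4: 0.
Peak is 17.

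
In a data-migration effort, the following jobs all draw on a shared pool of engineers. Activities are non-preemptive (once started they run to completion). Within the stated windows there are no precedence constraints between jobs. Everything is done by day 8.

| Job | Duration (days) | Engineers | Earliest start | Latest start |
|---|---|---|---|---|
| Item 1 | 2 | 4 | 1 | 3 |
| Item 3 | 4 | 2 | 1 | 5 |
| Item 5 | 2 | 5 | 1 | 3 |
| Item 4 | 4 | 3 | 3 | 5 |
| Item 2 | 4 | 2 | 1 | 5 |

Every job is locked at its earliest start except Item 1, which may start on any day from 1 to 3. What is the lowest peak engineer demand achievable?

Item 1@1: d1:13  d2:13  d3:7  d4:7  d5:3  d6:3  d7:0  d8:0 → peak 13
Item 1@2: d1:9  d2:13  d3:11  d4:7  d5:3  d6:3  d7:0  d8:0 → peak 13
Item 1@3: d1:9  d2:9  d3:11  d4:11  d5:3  d6:3  d7:0  d8:0 → peak 11
Best is Item 1@3, peak 11.

11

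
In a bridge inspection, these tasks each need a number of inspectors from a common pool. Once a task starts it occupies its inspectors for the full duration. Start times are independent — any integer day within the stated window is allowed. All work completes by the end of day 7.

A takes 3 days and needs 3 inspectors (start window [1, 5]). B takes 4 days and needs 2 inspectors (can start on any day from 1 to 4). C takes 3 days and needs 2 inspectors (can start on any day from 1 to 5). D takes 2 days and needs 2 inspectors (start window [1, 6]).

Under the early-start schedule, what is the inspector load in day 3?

7

At early start, day 3 has: A, B, C.
Demand: 3 + 2 + 2 = 7.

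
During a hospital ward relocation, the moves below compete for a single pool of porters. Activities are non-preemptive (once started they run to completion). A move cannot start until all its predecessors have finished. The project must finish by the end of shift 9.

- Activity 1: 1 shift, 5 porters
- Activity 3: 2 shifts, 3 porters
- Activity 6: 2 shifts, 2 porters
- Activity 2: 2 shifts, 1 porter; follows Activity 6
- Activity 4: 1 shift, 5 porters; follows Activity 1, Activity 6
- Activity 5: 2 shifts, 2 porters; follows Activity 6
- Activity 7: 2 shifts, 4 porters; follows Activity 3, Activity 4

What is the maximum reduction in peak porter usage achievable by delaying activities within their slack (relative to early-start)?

5

Early-start peak: s1:10  s2:5  s3:8  s4:7  s5:4  s6:0  s7:0  s8:0  s9:0 ⇒ 10.
Leveled (Activity 1@1, Activity 3@2, Activity 6@2, Activity 2@4, Activity 4@6, Activity 5@4, Activity 7@7): s1:5  s2:5  s3:5  s4:3  s5:3  s6:5  s7:4  s8:4  s9:0 ⇒ 5.
Reduction 10 − 5 = 5.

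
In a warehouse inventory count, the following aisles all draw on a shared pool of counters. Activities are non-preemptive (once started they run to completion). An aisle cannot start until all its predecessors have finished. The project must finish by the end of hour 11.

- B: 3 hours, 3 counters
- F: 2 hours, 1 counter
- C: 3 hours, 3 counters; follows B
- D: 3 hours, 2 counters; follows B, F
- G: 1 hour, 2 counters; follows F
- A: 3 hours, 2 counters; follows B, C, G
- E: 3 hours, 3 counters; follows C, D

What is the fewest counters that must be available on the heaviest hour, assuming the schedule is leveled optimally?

Schedule B@1, F@1, C@4, D@4, G@3, A@7, E@7: h1:4  h2:4  h3:5  h4:5  h5:5  h6:5  h7:5  h8:5  h9:5  h10:0  h11:0 — peak 5.

5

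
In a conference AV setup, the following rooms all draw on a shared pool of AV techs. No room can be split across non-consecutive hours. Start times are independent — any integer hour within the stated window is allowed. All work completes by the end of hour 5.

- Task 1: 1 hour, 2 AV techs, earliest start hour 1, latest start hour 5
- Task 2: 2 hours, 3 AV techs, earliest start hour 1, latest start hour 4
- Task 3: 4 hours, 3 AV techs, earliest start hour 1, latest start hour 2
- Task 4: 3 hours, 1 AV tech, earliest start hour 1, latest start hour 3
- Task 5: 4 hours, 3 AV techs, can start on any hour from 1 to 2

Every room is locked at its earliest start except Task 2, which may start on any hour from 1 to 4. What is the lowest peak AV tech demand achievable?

9

Task 2@1: h1:12  h2:10  h3:7  h4:6  h5:0 → peak 12
Task 2@2: h1:9  h2:10  h3:10  h4:6  h5:0 → peak 10
Task 2@3: h1:9  h2:7  h3:10  h4:9  h5:0 → peak 10
Task 2@4: h1:9  h2:7  h3:7  h4:9  h5:3 → peak 9
Best is Task 2@4, peak 9.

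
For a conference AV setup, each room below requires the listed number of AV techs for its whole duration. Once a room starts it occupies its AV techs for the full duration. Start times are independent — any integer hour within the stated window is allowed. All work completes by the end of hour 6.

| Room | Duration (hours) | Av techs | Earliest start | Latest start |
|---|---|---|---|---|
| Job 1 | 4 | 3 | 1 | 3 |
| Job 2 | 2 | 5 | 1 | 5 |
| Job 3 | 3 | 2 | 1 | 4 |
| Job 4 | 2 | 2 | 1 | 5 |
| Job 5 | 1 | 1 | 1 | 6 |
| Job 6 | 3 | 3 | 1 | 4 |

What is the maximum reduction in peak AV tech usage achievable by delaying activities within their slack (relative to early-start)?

Early-start peak: h1:16  h2:15  h3:8  h4:3  h5:0  h6:0 ⇒ 16.
Leveled (Job 1@1, Job 2@1, Job 3@3, Job 4@5, Job 5@3, Job 6@4): h1:8  h2:8  h3:6  h4:8  h5:7  h6:5 ⇒ 8.
Reduction 16 − 8 = 8.

8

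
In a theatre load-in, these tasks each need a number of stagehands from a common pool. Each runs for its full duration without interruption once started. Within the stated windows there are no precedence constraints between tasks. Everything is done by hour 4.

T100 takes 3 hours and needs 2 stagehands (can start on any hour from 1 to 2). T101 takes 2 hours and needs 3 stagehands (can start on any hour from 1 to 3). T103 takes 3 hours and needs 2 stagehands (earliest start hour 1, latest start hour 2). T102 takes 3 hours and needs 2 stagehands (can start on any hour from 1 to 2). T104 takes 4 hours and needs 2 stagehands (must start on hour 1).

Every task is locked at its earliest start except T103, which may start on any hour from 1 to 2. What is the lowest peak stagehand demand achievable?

11

T103@1: h1:11  h2:11  h3:8  h4:2 → peak 11
T103@2: h1:9  h2:11  h3:8  h4:4 → peak 11
Best is T103@1, peak 11.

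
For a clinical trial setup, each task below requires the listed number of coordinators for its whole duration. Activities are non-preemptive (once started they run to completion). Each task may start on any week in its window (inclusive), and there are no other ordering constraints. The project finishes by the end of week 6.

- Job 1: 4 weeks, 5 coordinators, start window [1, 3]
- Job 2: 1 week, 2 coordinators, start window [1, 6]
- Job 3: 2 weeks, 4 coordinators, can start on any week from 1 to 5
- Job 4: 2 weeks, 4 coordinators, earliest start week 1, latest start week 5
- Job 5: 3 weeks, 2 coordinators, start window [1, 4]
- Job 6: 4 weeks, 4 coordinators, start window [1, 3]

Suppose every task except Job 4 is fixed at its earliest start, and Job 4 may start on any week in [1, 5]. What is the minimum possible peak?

17

Job 4@1: w1:21  w2:19  w3:11  w4:9  w5:0  w6:0 → peak 21
Job 4@2: w1:17  w2:19  w3:15  w4:9  w5:0  w6:0 → peak 19
Job 4@3: w1:17  w2:15  w3:15  w4:13  w5:0  w6:0 → peak 17
Job 4@4: w1:17  w2:15  w3:11  w4:13  w5:4  w6:0 → peak 17
Job 4@5: w1:17  w2:15  w3:11  w4:9  w5:4  w6:4 → peak 17
Best is Job 4@3, peak 17.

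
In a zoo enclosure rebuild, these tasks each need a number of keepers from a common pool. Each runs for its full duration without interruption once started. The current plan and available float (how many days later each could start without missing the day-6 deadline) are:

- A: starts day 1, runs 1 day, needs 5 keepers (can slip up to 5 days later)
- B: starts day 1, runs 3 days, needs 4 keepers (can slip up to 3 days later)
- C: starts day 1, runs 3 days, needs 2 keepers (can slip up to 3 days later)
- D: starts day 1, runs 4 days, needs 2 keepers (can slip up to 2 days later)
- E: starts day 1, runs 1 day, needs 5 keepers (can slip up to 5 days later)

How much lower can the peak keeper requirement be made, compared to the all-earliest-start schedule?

11

Early-start peak: d1:18  d2:8  d3:8  d4:2  d5:0  d6:0 ⇒ 18.
Leveled (A@1, B@4, C@1, D@3, E@2): d1:7  d2:7  d3:4  d4:6  d5:6  d6:6 ⇒ 7.
Reduction 18 − 7 = 11.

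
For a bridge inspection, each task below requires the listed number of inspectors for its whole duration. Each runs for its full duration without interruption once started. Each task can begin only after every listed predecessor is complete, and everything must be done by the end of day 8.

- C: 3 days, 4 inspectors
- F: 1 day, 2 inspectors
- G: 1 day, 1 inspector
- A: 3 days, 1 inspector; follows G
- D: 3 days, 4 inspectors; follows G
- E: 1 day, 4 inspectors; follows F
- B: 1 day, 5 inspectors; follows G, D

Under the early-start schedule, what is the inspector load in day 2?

13

At early start, day 2 has: C, A, D, E.
Demand: 4 + 1 + 4 + 4 = 13.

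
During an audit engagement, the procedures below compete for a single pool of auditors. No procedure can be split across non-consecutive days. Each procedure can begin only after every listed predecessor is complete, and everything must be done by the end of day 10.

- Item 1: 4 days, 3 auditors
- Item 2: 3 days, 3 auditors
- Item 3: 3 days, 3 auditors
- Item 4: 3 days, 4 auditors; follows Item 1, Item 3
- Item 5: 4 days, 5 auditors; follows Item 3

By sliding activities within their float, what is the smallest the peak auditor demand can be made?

8

Early-start (Item 1@1, Item 2@1, Item 3@1, Item 4@5, Item 5@4) gives peak 9: d1:9  d2:9  d3:9  d4:8  d5:9  d6:9  d7:9  d8:0  d9:0  d10:0.
Shift Item 2→5, Item 4→8.
Schedule Item 1@1, Item 2@5, Item 3@1, Item 4@8, Item 5@4: d1:6  d2:6  d3:6  d4:8  d5:8  d6:8  d7:8  d8:4  d9:4  d10:4 — peak 8.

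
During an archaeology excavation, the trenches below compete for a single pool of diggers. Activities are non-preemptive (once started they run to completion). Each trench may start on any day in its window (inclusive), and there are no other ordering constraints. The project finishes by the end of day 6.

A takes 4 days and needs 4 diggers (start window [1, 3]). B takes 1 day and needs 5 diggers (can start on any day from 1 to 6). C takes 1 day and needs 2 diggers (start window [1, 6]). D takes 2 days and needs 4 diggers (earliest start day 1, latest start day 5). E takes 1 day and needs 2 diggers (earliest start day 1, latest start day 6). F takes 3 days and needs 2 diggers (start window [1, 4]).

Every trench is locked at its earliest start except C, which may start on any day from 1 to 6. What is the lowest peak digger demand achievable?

C@1: d1:19  d2:10  d3:6  d4:4  d5:0  d6:0 → peak 19
C@2: d1:17  d2:12  d3:6  d4:4  d5:0  d6:0 → peak 17
C@3: d1:17  d2:10  d3:8  d4:4  d5:0  d6:0 → peak 17
C@4: d1:17  d2:10  d3:6  d4:6  d5:0  d6:0 → peak 17
C@5: d1:17  d2:10  d3:6  d4:4  d5:2  d6:0 → peak 17
C@6: d1:17  d2:10  d3:6  d4:4  d5:0  d6:2 → peak 17
Best is C@2, peak 17.

17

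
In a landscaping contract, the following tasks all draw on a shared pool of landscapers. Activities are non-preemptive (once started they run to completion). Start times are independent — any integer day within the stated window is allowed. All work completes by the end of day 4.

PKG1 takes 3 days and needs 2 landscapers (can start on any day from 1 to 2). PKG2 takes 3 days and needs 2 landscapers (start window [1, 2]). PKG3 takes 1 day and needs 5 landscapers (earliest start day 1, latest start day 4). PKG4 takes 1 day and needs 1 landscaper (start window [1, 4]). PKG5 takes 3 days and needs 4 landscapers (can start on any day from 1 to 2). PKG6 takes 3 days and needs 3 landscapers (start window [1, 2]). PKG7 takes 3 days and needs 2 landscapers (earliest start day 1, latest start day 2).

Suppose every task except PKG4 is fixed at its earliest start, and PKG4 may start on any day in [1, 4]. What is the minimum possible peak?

PKG4@1: d1:19  d2:13  d3:13  d4:0 → peak 19
PKG4@2: d1:18  d2:14  d3:13  d4:0 → peak 18
PKG4@3: d1:18  d2:13  d3:14  d4:0 → peak 18
PKG4@4: d1:18  d2:13  d3:13  d4:1 → peak 18
Best is PKG4@2, peak 18.

18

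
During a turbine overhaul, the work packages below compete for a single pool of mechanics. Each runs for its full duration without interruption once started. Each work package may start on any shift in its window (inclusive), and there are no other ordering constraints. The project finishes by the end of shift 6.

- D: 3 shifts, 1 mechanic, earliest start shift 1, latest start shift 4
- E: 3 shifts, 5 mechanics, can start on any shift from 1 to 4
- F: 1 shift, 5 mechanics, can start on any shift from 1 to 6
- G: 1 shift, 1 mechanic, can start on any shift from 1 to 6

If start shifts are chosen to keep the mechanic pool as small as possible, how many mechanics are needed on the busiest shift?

6

Early-start (D@1, E@1, F@1, G@1) gives peak 12: s1:12  s2:6  s3:6  s4:0  s5:0  s6:0.
Shift F→4, G→4.
Schedule D@1, E@1, F@4, G@4: s1:6  s2:6  s3:6  s4:6  s5:0  s6:0 — peak 6.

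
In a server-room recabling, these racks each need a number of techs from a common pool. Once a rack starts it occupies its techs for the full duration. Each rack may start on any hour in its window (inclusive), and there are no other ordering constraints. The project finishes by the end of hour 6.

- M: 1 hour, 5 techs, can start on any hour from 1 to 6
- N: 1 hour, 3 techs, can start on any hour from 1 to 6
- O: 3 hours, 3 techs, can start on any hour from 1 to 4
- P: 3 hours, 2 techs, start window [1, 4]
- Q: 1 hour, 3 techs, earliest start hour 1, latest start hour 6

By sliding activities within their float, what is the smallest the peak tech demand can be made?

5

Early-start (M@1, N@1, O@1, P@1, Q@1) gives peak 16: h1:16  h2:5  h3:5  h4:0  h5:0  h6:0.
Shift N→2, O→3, P→2, Q→6.
Schedule M@1, N@2, O@3, P@2, Q@6: h1:5  h2:5  h3:5  h4:5  h5:3  h6:3 — peak 5.
Total tech-hours = 26 over 6 hours ⇒ peak ≥ ⌈26/6⌉ = 5, so 5 is optimal.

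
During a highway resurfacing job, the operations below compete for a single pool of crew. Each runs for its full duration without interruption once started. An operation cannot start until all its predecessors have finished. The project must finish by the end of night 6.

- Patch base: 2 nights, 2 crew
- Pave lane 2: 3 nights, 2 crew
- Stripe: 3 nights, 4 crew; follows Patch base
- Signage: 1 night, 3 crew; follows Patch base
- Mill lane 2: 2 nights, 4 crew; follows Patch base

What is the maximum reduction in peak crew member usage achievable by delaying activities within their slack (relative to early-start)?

Early-start peak: n1:4  n2:4  n3:13  n4:8  n5:4  n6:0 ⇒ 13.
Leveled (Patch base@1, Pave lane 2@1, Stripe@3, Signage@4, Mill lane 2@5): n1:4  n2:4  n3:6  n4:7  n5:8  n6:4 ⇒ 8.
Reduction 13 − 8 = 5.

5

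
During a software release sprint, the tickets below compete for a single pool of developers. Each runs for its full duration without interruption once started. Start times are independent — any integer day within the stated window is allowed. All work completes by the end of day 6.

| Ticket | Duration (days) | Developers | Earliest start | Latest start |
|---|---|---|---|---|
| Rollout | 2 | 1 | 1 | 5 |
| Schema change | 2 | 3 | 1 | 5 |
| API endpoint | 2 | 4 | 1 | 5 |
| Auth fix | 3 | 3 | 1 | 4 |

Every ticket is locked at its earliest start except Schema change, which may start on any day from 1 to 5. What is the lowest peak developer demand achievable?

Schema change@1: d1:11  d2:11  d3:3  d4:0  d5:0  d6:0 → peak 11
Schema change@2: d1:8  d2:11  d3:6  d4:0  d5:0  d6:0 → peak 11
Schema change@3: d1:8  d2:8  d3:6  d4:3  d5:0  d6:0 → peak 8
Schema change@4: d1:8  d2:8  d3:3  d4:3  d5:3  d6:0 → peak 8
Schema change@5: d1:8  d2:8  d3:3  d4:0  d5:3  d6:3 → peak 8
Best is Schema change@3, peak 8.

8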